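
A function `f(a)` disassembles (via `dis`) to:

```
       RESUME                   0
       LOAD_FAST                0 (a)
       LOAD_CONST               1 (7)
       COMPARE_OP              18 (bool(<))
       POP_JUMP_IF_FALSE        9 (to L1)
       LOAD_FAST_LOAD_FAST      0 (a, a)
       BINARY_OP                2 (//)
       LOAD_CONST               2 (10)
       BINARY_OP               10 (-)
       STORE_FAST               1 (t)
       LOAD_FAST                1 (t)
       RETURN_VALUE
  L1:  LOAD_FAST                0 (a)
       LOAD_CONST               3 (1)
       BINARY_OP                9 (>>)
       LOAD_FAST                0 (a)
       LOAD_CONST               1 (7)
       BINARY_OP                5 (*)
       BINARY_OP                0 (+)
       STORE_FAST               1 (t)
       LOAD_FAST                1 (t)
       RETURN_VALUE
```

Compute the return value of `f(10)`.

75

LOAD_FAST a → push 10. Stack: [10]
LOAD_CONST → push 7. Stack: [10, 7]
COMPARE_OP bool(<) → 10 vs 7 = False. Stack: [False]
POP_JUMP_IF_FALSE → pop False; jump. Stack: []
LOAD_FAST a → push 10. Stack: [10]
LOAD_CONST → push 1. Stack: [10, 1]
BINARY_OP >> → 10 >> 1 = 5. Stack: [5]
LOAD_FAST a → push 10. Stack: [5, 10]
LOAD_CONST → push 7. Stack: [5, 10, 7]
BINARY_OP * → 10 * 7 = 70. Stack: [5, 70]
BINARY_OP + → 5 + 70 = 75. Stack: [75]
STORE_FAST t → t=75. Stack: []
LOAD_FAST t → push 75. Stack: [75]
RETURN_VALUE → return 75.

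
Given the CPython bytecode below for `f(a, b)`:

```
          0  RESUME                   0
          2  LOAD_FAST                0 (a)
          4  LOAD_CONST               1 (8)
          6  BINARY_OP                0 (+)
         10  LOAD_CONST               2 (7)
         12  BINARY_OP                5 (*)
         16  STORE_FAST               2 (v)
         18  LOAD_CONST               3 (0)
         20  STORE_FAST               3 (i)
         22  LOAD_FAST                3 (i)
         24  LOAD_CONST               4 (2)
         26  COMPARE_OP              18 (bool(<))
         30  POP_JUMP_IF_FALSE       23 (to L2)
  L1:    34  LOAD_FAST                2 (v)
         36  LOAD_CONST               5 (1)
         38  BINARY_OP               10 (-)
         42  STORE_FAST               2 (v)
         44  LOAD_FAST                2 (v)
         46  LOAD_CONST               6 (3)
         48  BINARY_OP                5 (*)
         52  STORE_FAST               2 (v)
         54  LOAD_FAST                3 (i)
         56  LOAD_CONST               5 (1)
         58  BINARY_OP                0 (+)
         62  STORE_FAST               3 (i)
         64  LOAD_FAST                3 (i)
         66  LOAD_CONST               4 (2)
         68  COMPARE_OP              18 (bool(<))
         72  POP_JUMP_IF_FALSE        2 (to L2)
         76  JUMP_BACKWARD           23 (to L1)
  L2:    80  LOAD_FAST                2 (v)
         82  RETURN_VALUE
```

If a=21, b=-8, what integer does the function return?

LOAD_FAST a → push 21. Stack: [21]
LOAD_CONST → push 8. Stack: [21, 8]
BINARY_OP + → 21 + 8 = 29. Stack: [29]
LOAD_CONST → push 7. Stack: [29, 7]
BINARY_OP * → 29 * 7 = 203. Stack: [203]
STORE_FAST v → v=203. Stack: []
LOAD_CONST → push 0. Stack: [0]
STORE_FAST i → i=0. Stack: []
LOAD_FAST i → push 0. Stack: [0]
LOAD_CONST → push 2. Stack: [0, 2]
COMPARE_OP bool(<) → 0 vs 2 = True. Stack: [True]
POP_JUMP_IF_FALSE → pop True; no jump. Stack: []
LOAD_FAST v → push 203. Stack: [203]
LOAD_CONST → push 1. Stack: [203, 1]
BINARY_OP - → 203 - 1 = 202. Stack: [202]
STORE_FAST v → v=202. Stack: []
LOAD_FAST v → push 202. Stack: [202]
LOAD_CONST → push 3. Stack: [202, 3]
BINARY_OP * → 202 * 3 = 606. Stack: [606]
STORE_FAST v → v=606. Stack: []
LOAD_FAST i → push 0. Stack: [0]
LOAD_CONST → push 1. Stack: [0, 1]
BINARY_OP + → 0 + 1 = 1. Stack: [1]
STORE_FAST i → i=1. Stack: []
LOAD_FAST i → push 1. Stack: [1]
LOAD_CONST → push 2. Stack: [1, 2]
COMPARE_OP bool(<) → 1 vs 2 = True. Stack: [True]
POP_JUMP_IF_FALSE → pop True; no jump. Stack: []
LOAD_FAST v → push 606. Stack: [606]
LOAD_CONST → push 1. Stack: [606, 1]
BINARY_OP - → 606 - 1 = 605. Stack: [605]
STORE_FAST v → v=605. Stack: []
LOAD_FAST v → push 605. Stack: [605]
LOAD_CONST → push 3. Stack: [605, 3]
BINARY_OP * → 605 * 3 = 1815. Stack: [1815]
STORE_FAST v → v=1815. Stack: []
LOAD_FAST i → push 1. Stack: [1]
LOAD_CONST → push 1. Stack: [1, 1]
BINARY_OP + → 1 + 1 = 2. Stack: [2]
STORE_FAST i → i=2. Stack: []
LOAD_FAST i → push 2. Stack: [2]
LOAD_CONST → push 2. Stack: [2, 2]
COMPARE_OP bool(<) → 2 vs 2 = False. Stack: [False]
POP_JUMP_IF_FALSE → pop False; jump. Stack: []
LOAD_FAST v → push 1815. Stack: [1815]
RETURN_VALUE → return 1815.

1815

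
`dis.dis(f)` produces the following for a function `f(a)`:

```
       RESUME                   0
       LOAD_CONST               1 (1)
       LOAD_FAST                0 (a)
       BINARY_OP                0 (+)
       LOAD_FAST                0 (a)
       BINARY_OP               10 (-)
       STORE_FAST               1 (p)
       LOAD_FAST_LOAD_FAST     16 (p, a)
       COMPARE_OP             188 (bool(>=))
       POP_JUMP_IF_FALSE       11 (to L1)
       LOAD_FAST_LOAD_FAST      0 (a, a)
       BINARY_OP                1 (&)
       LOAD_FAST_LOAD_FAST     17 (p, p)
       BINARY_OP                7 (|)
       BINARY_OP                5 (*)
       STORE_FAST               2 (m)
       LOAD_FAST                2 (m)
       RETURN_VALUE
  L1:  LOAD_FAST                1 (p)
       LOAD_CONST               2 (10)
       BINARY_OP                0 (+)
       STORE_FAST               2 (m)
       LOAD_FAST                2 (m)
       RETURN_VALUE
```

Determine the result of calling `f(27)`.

11

LOAD_CONST → push 1. Stack: [1]
LOAD_FAST a → push 27. Stack: [1, 27]
BINARY_OP + → 1 + 27 = 28. Stack: [28]
LOAD_FAST a → push 27. Stack: [28, 27]
BINARY_OP - → 28 - 27 = 1. Stack: [1]
STORE_FAST p → p=1. Stack: []
LOAD_FAST_LOAD_FAST p,a → push 1,27. Stack: [1, 27]
COMPARE_OP bool(>=) → 1 vs 27 = False. Stack: [False]
POP_JUMP_IF_FALSE → pop False; jump. Stack: []
LOAD_FAST p → push 1. Stack: [1]
LOAD_CONST → push 10. Stack: [1, 10]
BINARY_OP + → 1 + 10 = 11. Stack: [11]
STORE_FAST m → m=11. Stack: []
LOAD_FAST m → push 11. Stack: [11]
RETURN_VALUE → return 11.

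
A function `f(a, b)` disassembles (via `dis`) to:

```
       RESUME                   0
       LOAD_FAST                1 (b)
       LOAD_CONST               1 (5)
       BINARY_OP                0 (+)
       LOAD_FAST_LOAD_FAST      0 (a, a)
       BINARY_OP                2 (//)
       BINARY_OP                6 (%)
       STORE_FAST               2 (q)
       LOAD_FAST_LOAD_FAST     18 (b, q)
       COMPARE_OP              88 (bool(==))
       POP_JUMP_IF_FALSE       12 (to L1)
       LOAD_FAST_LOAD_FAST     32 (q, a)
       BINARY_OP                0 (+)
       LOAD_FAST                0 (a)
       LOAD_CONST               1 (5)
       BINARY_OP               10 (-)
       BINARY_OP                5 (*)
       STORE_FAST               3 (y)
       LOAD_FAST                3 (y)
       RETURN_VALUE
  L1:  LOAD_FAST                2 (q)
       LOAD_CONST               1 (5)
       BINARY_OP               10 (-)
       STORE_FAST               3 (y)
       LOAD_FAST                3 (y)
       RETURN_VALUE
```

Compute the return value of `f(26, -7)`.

-5

LOAD_FAST b → push -7. Stack: [-7]
LOAD_CONST → push 5. Stack: [-7, 5]
BINARY_OP + → -7 + 5 = -2. Stack: [-2]
LOAD_FAST_LOAD_FAST a,a → push 26,26. Stack: [-2, 26, 26]
BINARY_OP // → 26 // 26 = 1. Stack: [-2, 1]
BINARY_OP % → -2 % 1 = 0. Stack: [0]
STORE_FAST q → q=0. Stack: []
LOAD_FAST_LOAD_FAST b,q → push -7,0. Stack: [-7, 0]
COMPARE_OP bool(==) → -7 vs 0 = False. Stack: [False]
POP_JUMP_IF_FALSE → pop False; jump. Stack: []
LOAD_FAST q → push 0. Stack: [0]
LOAD_CONST → push 5. Stack: [0, 5]
BINARY_OP - → 0 - 5 = -5. Stack: [-5]
STORE_FAST y → y=-5. Stack: []
LOAD_FAST y → push -5. Stack: [-5]
RETURN_VALUE → return -5.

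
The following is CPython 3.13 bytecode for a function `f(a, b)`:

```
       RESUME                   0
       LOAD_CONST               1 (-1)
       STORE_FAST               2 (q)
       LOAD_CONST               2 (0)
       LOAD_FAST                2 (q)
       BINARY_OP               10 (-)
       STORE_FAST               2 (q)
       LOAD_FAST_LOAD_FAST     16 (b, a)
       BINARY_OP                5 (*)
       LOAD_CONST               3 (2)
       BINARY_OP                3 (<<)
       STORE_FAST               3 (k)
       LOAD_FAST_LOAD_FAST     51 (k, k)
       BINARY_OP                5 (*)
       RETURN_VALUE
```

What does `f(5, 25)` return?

LOAD_CONST → push -1. Stack: [-1]
STORE_FAST q → q=-1. Stack: []
LOAD_CONST → push 0. Stack: [0]
LOAD_FAST q → push -1. Stack: [0, -1]
BINARY_OP - → 0 - -1 = 1. Stack: [1]
STORE_FAST q → q=1. Stack: []
LOAD_FAST_LOAD_FAST b,a → push 25,5. Stack: [25, 5]
BINARY_OP * → 25 * 5 = 125. Stack: [125]
LOAD_CONST → push 2. Stack: [125, 2]
BINARY_OP << → 125 << 2 = 500. Stack: [500]
STORE_FAST k → k=500. Stack: []
LOAD_FAST_LOAD_FAST k,k → push 500,500. Stack: [500, 500]
BINARY_OP * → 500 * 500 = 250000. Stack: [250000]
RETURN_VALUE → return 250000.

250000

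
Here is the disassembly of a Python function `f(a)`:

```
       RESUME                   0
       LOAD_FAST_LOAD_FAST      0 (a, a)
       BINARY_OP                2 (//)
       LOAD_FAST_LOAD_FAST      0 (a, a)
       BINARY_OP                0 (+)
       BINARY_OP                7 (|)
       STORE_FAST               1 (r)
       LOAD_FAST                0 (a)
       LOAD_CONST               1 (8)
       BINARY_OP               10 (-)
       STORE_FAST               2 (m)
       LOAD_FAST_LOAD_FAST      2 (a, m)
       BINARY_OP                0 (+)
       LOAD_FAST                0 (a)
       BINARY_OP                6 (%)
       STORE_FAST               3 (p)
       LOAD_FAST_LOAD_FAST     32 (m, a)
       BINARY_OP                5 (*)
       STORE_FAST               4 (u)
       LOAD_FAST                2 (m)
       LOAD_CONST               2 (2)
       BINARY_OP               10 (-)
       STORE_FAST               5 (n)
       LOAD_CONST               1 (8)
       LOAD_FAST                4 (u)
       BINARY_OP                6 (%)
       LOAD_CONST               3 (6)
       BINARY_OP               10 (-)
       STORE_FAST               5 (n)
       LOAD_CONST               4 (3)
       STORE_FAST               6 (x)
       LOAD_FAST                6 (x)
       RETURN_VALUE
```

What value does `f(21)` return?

3

LOAD_FAST_LOAD_FAST a,a → push 21,21. Stack: [21, 21]
BINARY_OP // → 21 // 21 = 1. Stack: [1]
LOAD_FAST_LOAD_FAST a,a → push 21,21. Stack: [1, 21, 21]
BINARY_OP + → 21 + 21 = 42. Stack: [1, 42]
BINARY_OP | → 1 | 42 = 43. Stack: [43]
STORE_FAST r → r=43. Stack: []
LOAD_FAST a → push 21. Stack: [21]
LOAD_CONST → push 8. Stack: [21, 8]
BINARY_OP - → 21 - 8 = 13. Stack: [13]
STORE_FAST m → m=13. Stack: []
LOAD_FAST_LOAD_FAST a,m → push 21,13. Stack: [21, 13]
BINARY_OP + → 21 + 13 = 34. Stack: [34]
LOAD_FAST a → push 21. Stack: [34, 21]
BINARY_OP % → 34 % 21 = 13. Stack: [13]
STORE_FAST p → p=13. Stack: []
LOAD_FAST_LOAD_FAST m,a → push 13,21. Stack: [13, 21]
BINARY_OP * → 13 * 21 = 273. Stack: [273]
STORE_FAST u → u=273. Stack: []
LOAD_FAST m → push 13. Stack: [13]
LOAD_CONST → push 2. Stack: [13, 2]
BINARY_OP - → 13 - 2 = 11. Stack: [11]
STORE_FAST n → n=11. Stack: []
LOAD_CONST → push 8. Stack: [8]
LOAD_FAST u → push 273. Stack: [8, 273]
BINARY_OP % → 8 % 273 = 8. Stack: [8]
LOAD_CONST → push 6. Stack: [8, 6]
BINARY_OP - → 8 - 6 = 2. Stack: [2]
STORE_FAST n → n=2. Stack: []
LOAD_CONST → push 3. Stack: [3]
STORE_FAST x → x=3. Stack: []
LOAD_FAST x → push 3. Stack: [3]
RETURN_VALUE → return 3.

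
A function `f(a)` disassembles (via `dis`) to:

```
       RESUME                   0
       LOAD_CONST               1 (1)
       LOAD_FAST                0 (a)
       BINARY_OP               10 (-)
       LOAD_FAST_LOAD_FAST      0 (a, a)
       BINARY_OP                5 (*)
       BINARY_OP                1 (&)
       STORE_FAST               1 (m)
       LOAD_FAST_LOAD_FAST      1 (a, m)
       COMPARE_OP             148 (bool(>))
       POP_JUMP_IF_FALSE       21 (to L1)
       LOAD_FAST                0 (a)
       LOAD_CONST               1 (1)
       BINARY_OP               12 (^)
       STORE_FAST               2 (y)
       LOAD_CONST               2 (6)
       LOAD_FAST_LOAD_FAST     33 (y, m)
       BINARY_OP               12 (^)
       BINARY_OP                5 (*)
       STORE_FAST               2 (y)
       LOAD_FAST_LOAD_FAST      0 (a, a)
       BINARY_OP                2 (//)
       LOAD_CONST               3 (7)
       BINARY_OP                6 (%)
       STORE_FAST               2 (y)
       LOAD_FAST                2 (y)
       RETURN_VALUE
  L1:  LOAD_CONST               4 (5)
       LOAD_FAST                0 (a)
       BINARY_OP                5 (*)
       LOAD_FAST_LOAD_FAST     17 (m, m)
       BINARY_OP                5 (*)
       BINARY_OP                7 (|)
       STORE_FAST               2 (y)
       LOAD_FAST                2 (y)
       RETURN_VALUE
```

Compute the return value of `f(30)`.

LOAD_CONST → push 1. Stack: [1]
LOAD_FAST a → push 30. Stack: [1, 30]
BINARY_OP - → 1 - 30 = -29. Stack: [-29]
LOAD_FAST_LOAD_FAST a,a → push 30,30. Stack: [-29, 30, 30]
BINARY_OP * → 30 * 30 = 900. Stack: [-29, 900]
BINARY_OP & → -29 & 900 = 896. Stack: [896]
STORE_FAST m → m=896. Stack: []
LOAD_FAST_LOAD_FAST a,m → push 30,896. Stack: [30, 896]
COMPARE_OP bool(>) → 30 vs 896 = False. Stack: [False]
POP_JUMP_IF_FALSE → pop False; jump. Stack: []
LOAD_CONST → push 5. Stack: [5]
LOAD_FAST a → push 30. Stack: [5, 30]
BINARY_OP * → 5 * 30 = 150. Stack: [150]
LOAD_FAST_LOAD_FAST m,m → push 896,896. Stack: [150, 896, 896]
BINARY_OP * → 896 * 896 = 802816. Stack: [150, 802816]
BINARY_OP | → 150 | 802816 = 802966. Stack: [802966]
STORE_FAST y → y=802966. Stack: []
LOAD_FAST y → push 802966. Stack: [802966]
RETURN_VALUE → return 802966.

802966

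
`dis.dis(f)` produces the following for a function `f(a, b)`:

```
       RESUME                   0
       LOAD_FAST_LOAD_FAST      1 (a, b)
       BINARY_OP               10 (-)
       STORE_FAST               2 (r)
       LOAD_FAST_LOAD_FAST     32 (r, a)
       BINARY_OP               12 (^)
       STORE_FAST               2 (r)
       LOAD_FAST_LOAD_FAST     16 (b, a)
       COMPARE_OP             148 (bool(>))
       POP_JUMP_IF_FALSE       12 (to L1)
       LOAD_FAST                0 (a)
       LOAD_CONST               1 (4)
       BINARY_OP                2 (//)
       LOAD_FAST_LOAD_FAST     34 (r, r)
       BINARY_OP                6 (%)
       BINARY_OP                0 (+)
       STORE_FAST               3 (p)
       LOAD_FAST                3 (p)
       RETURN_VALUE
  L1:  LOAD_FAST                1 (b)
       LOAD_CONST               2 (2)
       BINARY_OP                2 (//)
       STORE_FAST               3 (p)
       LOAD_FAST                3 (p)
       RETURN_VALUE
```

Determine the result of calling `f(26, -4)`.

LOAD_FAST_LOAD_FAST a,b → push 26,-4. Stack: [26, -4]
BINARY_OP - → 26 - -4 = 30. Stack: [30]
STORE_FAST r → r=30. Stack: []
LOAD_FAST_LOAD_FAST r,a → push 30,26. Stack: [30, 26]
BINARY_OP ^ → 30 ^ 26 = 4. Stack: [4]
STORE_FAST r → r=4. Stack: []
LOAD_FAST_LOAD_FAST b,a → push -4,26. Stack: [-4, 26]
COMPARE_OP bool(>) → -4 vs 26 = False. Stack: [False]
POP_JUMP_IF_FALSE → pop False; jump. Stack: []
LOAD_FAST b → push -4. Stack: [-4]
LOAD_CONST → push 2. Stack: [-4, 2]
BINARY_OP // → -4 // 2 = -2. Stack: [-2]
STORE_FAST p → p=-2. Stack: []
LOAD_FAST p → push -2. Stack: [-2]
RETURN_VALUE → return -2.

-2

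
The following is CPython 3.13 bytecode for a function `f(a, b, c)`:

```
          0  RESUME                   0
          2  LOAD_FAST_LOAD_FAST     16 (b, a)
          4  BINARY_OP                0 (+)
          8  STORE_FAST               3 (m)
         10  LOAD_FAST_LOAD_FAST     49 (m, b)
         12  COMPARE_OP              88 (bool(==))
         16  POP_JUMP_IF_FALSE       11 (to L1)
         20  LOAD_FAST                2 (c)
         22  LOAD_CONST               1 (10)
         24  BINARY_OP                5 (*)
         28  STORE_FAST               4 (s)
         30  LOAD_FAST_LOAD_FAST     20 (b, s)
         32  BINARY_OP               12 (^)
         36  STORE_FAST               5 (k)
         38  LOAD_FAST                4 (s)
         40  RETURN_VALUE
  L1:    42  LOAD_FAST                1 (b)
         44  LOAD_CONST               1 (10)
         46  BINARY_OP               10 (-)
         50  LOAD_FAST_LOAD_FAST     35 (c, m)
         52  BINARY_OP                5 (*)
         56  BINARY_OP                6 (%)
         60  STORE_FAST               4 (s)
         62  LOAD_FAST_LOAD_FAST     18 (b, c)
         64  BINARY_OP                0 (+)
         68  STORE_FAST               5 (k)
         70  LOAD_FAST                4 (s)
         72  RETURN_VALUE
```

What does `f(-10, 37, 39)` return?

LOAD_FAST_LOAD_FAST b,a → push 37,-10. Stack: [37, -10]
BINARY_OP + → 37 + -10 = 27. Stack: [27]
STORE_FAST m → m=27. Stack: []
LOAD_FAST_LOAD_FAST m,b → push 27,37. Stack: [27, 37]
COMPARE_OP bool(==) → 27 vs 37 = False. Stack: [False]
POP_JUMP_IF_FALSE → pop False; jump. Stack: []
LOAD_FAST b → push 37. Stack: [37]
LOAD_CONST → push 10. Stack: [37, 10]
BINARY_OP - → 37 - 10 = 27. Stack: [27]
LOAD_FAST_LOAD_FAST c,m → push 39,27. Stack: [27, 39, 27]
BINARY_OP * → 39 * 27 = 1053. Stack: [27, 1053]
BINARY_OP % → 27 % 1053 = 27. Stack: [27]
STORE_FAST s → s=27. Stack: []
LOAD_FAST_LOAD_FAST b,c → push 37,39. Stack: [37, 39]
BINARY_OP + → 37 + 39 = 76. Stack: [76]
STORE_FAST k → k=76. Stack: []
LOAD_FAST s → push 27. Stack: [27]
RETURN_VALUE → return 27.

27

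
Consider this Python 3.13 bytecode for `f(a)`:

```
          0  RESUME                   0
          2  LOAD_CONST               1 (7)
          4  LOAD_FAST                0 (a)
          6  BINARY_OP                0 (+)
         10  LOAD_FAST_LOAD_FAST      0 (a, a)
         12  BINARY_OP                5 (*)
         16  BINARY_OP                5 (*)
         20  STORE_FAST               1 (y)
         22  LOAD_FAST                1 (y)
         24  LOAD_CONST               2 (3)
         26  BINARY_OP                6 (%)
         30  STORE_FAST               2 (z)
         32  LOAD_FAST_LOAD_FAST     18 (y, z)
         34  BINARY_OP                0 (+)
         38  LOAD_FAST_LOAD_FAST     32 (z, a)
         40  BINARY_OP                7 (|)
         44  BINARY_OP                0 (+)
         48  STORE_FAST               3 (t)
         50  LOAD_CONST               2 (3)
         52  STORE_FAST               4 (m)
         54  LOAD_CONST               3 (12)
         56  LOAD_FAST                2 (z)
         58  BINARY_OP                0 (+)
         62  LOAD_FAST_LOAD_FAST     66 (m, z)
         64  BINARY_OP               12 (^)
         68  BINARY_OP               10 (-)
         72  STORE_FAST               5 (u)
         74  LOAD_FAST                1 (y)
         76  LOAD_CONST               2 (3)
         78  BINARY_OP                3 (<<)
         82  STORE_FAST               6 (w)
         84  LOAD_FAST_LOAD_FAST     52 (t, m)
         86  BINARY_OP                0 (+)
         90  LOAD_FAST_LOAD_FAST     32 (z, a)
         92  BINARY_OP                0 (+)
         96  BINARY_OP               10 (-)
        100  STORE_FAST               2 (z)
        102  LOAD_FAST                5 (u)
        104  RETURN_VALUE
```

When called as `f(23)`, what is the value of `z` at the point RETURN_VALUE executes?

LOAD_CONST → push 7. Stack: [7]
LOAD_FAST a → push 23. Stack: [7, 23]
BINARY_OP + → 7 + 23 = 30. Stack: [30]
LOAD_FAST_LOAD_FAST a,a → push 23,23. Stack: [30, 23, 23]
BINARY_OP * → 23 * 23 = 529. Stack: [30, 529]
BINARY_OP * → 30 * 529 = 15870. Stack: [15870]
STORE_FAST y → y=15870. Stack: []
LOAD_FAST y → push 15870. Stack: [15870]
LOAD_CONST → push 3. Stack: [15870, 3]
BINARY_OP % → 15870 % 3 = 0. Stack: [0]
STORE_FAST z → z=0. Stack: []
LOAD_FAST_LOAD_FAST y,z → push 15870,0. Stack: [15870, 0]
BINARY_OP + → 15870 + 0 = 15870. Stack: [15870]
LOAD_FAST_LOAD_FAST z,a → push 0,23. Stack: [15870, 0, 23]
BINARY_OP | → 0 | 23 = 23. Stack: [15870, 23]
BINARY_OP + → 15870 + 23 = 15893. Stack: [15893]
STORE_FAST t → t=15893. Stack: []
LOAD_CONST → push 3. Stack: [3]
STORE_FAST m → m=3. Stack: []
LOAD_CONST → push 12. Stack: [12]
LOAD_FAST z → push 0. Stack: [12, 0]
BINARY_OP + → 12 + 0 = 12. Stack: [12]
LOAD_FAST_LOAD_FAST m,z → push 3,0. Stack: [12, 3, 0]
BINARY_OP ^ → 3 ^ 0 = 3. Stack: [12, 3]
BINARY_OP - → 12 - 3 = 9. Stack: [9]
STORE_FAST u → u=9. Stack: []
LOAD_FAST y → push 15870. Stack: [15870]
LOAD_CONST → push 3. Stack: [15870, 3]
BINARY_OP << → 15870 << 3 = 126960. Stack: [126960]
STORE_FAST w → w=126960. Stack: []
LOAD_FAST_LOAD_FAST t,m → push 15893,3. Stack: [15893, 3]
BINARY_OP + → 15893 + 3 = 15896. Stack: [15896]
LOAD_FAST_LOAD_FAST z,a → push 0,23. Stack: [15896, 0, 23]
BINARY_OP + → 0 + 23 = 23. Stack: [15896, 23]
BINARY_OP - → 15896 - 23 = 15873. Stack: [15873]
STORE_FAST z → z=15873. Stack: []
LOAD_FAST u → push 9. Stack: [9]
RETURN_VALUE → return 9.

15873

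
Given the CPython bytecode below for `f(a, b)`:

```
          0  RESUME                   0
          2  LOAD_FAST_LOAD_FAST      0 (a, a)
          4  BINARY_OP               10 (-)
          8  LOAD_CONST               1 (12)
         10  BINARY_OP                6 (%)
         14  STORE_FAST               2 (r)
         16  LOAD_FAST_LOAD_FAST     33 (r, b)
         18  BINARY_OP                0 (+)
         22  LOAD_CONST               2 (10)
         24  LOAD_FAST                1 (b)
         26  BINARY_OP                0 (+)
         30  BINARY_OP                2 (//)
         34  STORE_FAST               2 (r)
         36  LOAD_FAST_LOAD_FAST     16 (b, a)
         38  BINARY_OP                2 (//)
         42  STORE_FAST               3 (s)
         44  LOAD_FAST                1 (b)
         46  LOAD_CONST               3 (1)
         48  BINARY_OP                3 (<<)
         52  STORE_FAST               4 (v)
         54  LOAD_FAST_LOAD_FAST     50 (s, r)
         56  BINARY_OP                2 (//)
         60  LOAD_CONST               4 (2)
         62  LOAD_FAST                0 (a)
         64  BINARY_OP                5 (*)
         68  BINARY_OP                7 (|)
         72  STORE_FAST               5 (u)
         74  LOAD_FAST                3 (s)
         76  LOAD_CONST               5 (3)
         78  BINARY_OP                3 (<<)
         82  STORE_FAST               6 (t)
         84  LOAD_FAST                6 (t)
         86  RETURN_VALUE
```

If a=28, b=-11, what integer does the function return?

-8

LOAD_FAST_LOAD_FAST a,a → push 28,28. Stack: [28, 28]
BINARY_OP - → 28 - 28 = 0. Stack: [0]
LOAD_CONST → push 12. Stack: [0, 12]
BINARY_OP % → 0 % 12 = 0. Stack: [0]
STORE_FAST r → r=0. Stack: []
LOAD_FAST_LOAD_FAST r,b → push 0,-11. Stack: [0, -11]
BINARY_OP + → 0 + -11 = -11. Stack: [-11]
LOAD_CONST → push 10. Stack: [-11, 10]
LOAD_FAST b → push -11. Stack: [-11, 10, -11]
BINARY_OP + → 10 + -11 = -1. Stack: [-11, -1]
BINARY_OP // → -11 // -1 = 11. Stack: [11]
STORE_FAST r → r=11. Stack: []
LOAD_FAST_LOAD_FAST b,a → push -11,28. Stack: [-11, 28]
BINARY_OP // → -11 // 28 = -1. Stack: [-1]
STORE_FAST s → s=-1. Stack: []
LOAD_FAST b → push -11. Stack: [-11]
LOAD_CONST → push 1. Stack: [-11, 1]
BINARY_OP << → -11 << 1 = -22. Stack: [-22]
STORE_FAST v → v=-22. Stack: []
LOAD_FAST_LOAD_FAST s,r → push -1,11. Stack: [-1, 11]
BINARY_OP // → -1 // 11 = -1. Stack: [-1]
LOAD_CONST → push 2. Stack: [-1, 2]
LOAD_FAST a → push 28. Stack: [-1, 2, 28]
BINARY_OP * → 2 * 28 = 56. Stack: [-1, 56]
BINARY_OP | → -1 | 56 = -1. Stack: [-1]
STORE_FAST u → u=-1. Stack: []
LOAD_FAST s → push -1. Stack: [-1]
LOAD_CONST → push 3. Stack: [-1, 3]
BINARY_OP << → -1 << 3 = -8. Stack: [-8]
STORE_FAST t → t=-8. Stack: []
LOAD_FAST t → push -8. Stack: [-8]
RETURN_VALUE → return -8.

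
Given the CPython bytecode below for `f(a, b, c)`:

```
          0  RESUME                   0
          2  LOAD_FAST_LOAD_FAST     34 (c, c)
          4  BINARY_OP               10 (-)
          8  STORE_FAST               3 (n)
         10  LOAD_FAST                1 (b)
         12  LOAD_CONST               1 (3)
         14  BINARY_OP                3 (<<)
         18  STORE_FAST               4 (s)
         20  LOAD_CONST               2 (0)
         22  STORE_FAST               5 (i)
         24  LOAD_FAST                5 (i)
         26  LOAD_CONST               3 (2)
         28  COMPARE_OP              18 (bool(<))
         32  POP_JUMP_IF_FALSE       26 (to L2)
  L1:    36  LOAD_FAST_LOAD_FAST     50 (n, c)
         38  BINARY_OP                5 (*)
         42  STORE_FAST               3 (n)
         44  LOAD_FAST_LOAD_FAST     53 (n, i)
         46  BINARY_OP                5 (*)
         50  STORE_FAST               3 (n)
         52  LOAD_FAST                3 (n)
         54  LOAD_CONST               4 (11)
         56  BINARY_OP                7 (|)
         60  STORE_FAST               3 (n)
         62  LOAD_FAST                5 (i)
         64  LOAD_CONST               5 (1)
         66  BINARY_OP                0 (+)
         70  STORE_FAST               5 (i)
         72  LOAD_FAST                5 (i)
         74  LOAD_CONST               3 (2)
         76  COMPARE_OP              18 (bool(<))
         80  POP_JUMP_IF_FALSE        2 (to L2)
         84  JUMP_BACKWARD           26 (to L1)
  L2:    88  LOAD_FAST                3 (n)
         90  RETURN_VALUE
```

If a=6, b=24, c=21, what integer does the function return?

239

LOAD_FAST_LOAD_FAST c,c → push 21,21. Stack: [21, 21]
BINARY_OP - → 21 - 21 = 0. Stack: [0]
STORE_FAST n → n=0. Stack: []
LOAD_FAST b → push 24. Stack: [24]
LOAD_CONST → push 3. Stack: [24, 3]
BINARY_OP << → 24 << 3 = 192. Stack: [192]
STORE_FAST s → s=192. Stack: []
LOAD_CONST → push 0. Stack: [0]
STORE_FAST i → i=0. Stack: []
LOAD_FAST i → push 0. Stack: [0]
LOAD_CONST → push 2. Stack: [0, 2]
COMPARE_OP bool(<) → 0 vs 2 = True. Stack: [True]
POP_JUMP_IF_FALSE → pop True; no jump. Stack: []
LOAD_FAST_LOAD_FAST n,c → push 0,21. Stack: [0, 21]
BINARY_OP * → 0 * 21 = 0. Stack: [0]
STORE_FAST n → n=0. Stack: []
LOAD_FAST_LOAD_FAST n,i → push 0,0. Stack: [0, 0]
BINARY_OP * → 0 * 0 = 0. Stack: [0]
STORE_FAST n → n=0. Stack: []
LOAD_FAST n → push 0. Stack: [0]
LOAD_CONST → push 11. Stack: [0, 11]
BINARY_OP | → 0 | 11 = 11. Stack: [11]
STORE_FAST n → n=11. Stack: []
LOAD_FAST i → push 0. Stack: [0]
LOAD_CONST → push 1. Stack: [0, 1]
BINARY_OP + → 0 + 1 = 1. Stack: [1]
STORE_FAST i → i=1. Stack: []
LOAD_FAST i → push 1. Stack: [1]
LOAD_CONST → push 2. Stack: [1, 2]
COMPARE_OP bool(<) → 1 vs 2 = True. Stack: [True]
POP_JUMP_IF_FALSE → pop True; no jump. Stack: []
LOAD_FAST_LOAD_FAST n,c → push 11,21. Stack: [11, 21]
BINARY_OP * → 11 * 21 = 231. Stack: [231]
STORE_FAST n → n=231. Stack: []
LOAD_FAST_LOAD_FAST n,i → push 231,1. Stack: [231, 1]
BINARY_OP * → 231 * 1 = 231. Stack: [231]
STORE_FAST n → n=231. Stack: []
LOAD_FAST n → push 231. Stack: [231]
LOAD_CONST → push 11. Stack: [231, 11]
BINARY_OP | → 231 | 11 = 239. Stack: [239]
STORE_FAST n → n=239. Stack: []
LOAD_FAST i → push 1. Stack: [1]
LOAD_CONST → push 1. Stack: [1, 1]
BINARY_OP + → 1 + 1 = 2. Stack: [2]
STORE_FAST i → i=2. Stack: []
LOAD_FAST i → push 2. Stack: [2]
LOAD_CONST → push 2. Stack: [2, 2]
COMPARE_OP bool(<) → 2 vs 2 = False. Stack: [False]
POP_JUMP_IF_FALSE → pop False; jump. Stack: []
LOAD_FAST n → push 239. Stack: [239]
RETURN_VALUE → return 239.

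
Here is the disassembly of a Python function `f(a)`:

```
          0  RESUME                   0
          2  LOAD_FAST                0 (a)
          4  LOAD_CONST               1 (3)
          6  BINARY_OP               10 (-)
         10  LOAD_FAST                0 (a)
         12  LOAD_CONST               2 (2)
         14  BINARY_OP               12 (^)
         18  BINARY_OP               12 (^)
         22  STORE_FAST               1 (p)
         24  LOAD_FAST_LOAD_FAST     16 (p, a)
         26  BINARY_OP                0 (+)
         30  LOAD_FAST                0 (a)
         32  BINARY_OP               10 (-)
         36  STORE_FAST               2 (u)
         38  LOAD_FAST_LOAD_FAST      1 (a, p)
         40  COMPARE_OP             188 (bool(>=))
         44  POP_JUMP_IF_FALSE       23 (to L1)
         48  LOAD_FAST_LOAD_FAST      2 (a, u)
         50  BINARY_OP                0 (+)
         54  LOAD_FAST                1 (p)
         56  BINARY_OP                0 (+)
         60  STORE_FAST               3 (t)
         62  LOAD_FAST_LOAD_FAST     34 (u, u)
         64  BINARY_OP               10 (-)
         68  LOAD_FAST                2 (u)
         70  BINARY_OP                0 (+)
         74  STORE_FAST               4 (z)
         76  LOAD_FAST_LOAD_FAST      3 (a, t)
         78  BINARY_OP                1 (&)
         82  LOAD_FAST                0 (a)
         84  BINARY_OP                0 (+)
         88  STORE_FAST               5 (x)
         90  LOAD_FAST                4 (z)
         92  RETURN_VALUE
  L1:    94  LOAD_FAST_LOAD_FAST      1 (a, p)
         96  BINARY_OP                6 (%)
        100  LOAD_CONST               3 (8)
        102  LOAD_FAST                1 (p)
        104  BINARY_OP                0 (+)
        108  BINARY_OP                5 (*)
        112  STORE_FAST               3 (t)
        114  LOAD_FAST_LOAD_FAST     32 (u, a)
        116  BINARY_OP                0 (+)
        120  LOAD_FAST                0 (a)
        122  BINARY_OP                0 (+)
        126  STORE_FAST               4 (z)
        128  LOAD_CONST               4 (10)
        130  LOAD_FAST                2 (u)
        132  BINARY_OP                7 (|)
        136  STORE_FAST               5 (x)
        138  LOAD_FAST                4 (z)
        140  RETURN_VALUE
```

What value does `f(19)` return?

LOAD_FAST a → push 19. Stack: [19]
LOAD_CONST → push 3. Stack: [19, 3]
BINARY_OP - → 19 - 3 = 16. Stack: [16]
LOAD_FAST a → push 19. Stack: [16, 19]
LOAD_CONST → push 2. Stack: [16, 19, 2]
BINARY_OP ^ → 19 ^ 2 = 17. Stack: [16, 17]
BINARY_OP ^ → 16 ^ 17 = 1. Stack: [1]
STORE_FAST p → p=1. Stack: []
LOAD_FAST_LOAD_FAST p,a → push 1,19. Stack: [1, 19]
BINARY_OP + → 1 + 19 = 20. Stack: [20]
LOAD_FAST a → push 19. Stack: [20, 19]
BINARY_OP - → 20 - 19 = 1. Stack: [1]
STORE_FAST u → u=1. Stack: []
LOAD_FAST_LOAD_FAST a,p → push 19,1. Stack: [19, 1]
COMPARE_OP bool(>=) → 19 vs 1 = True. Stack: [True]
POP_JUMP_IF_FALSE → pop True; no jump. Stack: []
LOAD_FAST_LOAD_FAST a,u → push 19,1. Stack: [19, 1]
BINARY_OP + → 19 + 1 = 20. Stack: [20]
LOAD_FAST p → push 1. Stack: [20, 1]
BINARY_OP + → 20 + 1 = 21. Stack: [21]
STORE_FAST t → t=21. Stack: []
LOAD_FAST_LOAD_FAST u,u → push 1,1. Stack: [1, 1]
BINARY_OP - → 1 - 1 = 0. Stack: [0]
LOAD_FAST u → push 1. Stack: [0, 1]
BINARY_OP + → 0 + 1 = 1. Stack: [1]
STORE_FAST z → z=1. Stack: []
LOAD_FAST_LOAD_FAST a,t → push 19,21. Stack: [19, 21]
BINARY_OP & → 19 & 21 = 17. Stack: [17]
LOAD_FAST a → push 19. Stack: [17, 19]
BINARY_OP + → 17 + 19 = 36. Stack: [36]
STORE_FAST x → x=36. Stack: []
LOAD_FAST z → push 1. Stack: [1]
RETURN_VALUE → return 1.

1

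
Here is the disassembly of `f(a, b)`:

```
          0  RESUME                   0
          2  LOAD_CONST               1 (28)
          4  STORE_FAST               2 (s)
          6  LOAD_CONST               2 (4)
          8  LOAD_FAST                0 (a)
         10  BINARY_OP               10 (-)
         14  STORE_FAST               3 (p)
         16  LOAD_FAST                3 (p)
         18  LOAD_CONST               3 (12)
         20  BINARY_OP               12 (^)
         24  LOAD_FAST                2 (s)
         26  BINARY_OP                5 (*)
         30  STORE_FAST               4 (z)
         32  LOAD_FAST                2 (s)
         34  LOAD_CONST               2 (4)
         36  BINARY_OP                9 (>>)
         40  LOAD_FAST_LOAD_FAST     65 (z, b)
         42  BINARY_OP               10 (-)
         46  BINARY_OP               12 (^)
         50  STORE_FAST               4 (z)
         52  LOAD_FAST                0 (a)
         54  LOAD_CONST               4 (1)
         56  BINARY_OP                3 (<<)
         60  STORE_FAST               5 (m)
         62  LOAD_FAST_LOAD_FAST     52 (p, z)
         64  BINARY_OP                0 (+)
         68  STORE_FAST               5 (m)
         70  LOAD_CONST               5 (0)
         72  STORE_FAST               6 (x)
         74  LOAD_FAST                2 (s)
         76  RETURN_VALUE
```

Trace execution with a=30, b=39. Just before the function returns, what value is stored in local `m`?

LOAD_CONST → push 28. Stack: [28]
STORE_FAST s → s=28. Stack: []
LOAD_CONST → push 4. Stack: [4]
LOAD_FAST a → push 30. Stack: [4, 30]
BINARY_OP - → 4 - 30 = -26. Stack: [-26]
STORE_FAST p → p=-26. Stack: []
LOAD_FAST p → push -26. Stack: [-26]
LOAD_CONST → push 12. Stack: [-26, 12]
BINARY_OP ^ → -26 ^ 12 = -22. Stack: [-22]
LOAD_FAST s → push 28. Stack: [-22, 28]
BINARY_OP * → -22 * 28 = -616. Stack: [-616]
STORE_FAST z → z=-616. Stack: []
LOAD_FAST s → push 28. Stack: [28]
LOAD_CONST → push 4. Stack: [28, 4]
BINARY_OP >> → 28 >> 4 = 1. Stack: [1]
LOAD_FAST_LOAD_FAST z,b → push -616,39. Stack: [1, -616, 39]
BINARY_OP - → -616 - 39 = -655. Stack: [1, -655]
BINARY_OP ^ → 1 ^ -655 = -656. Stack: [-656]
STORE_FAST z → z=-656. Stack: []
LOAD_FAST a → push 30. Stack: [30]
LOAD_CONST → push 1. Stack: [30, 1]
BINARY_OP << → 30 << 1 = 60. Stack: [60]
STORE_FAST m → m=60. Stack: []
LOAD_FAST_LOAD_FAST p,z → push -26,-656. Stack: [-26, -656]
BINARY_OP + → -26 + -656 = -682. Stack: [-682]
STORE_FAST m → m=-682. Stack: []
LOAD_CONST → push 0. Stack: [0]
STORE_FAST x → x=0. Stack: []
LOAD_FAST s → push 28. Stack: [28]
RETURN_VALUE → return 28.

-682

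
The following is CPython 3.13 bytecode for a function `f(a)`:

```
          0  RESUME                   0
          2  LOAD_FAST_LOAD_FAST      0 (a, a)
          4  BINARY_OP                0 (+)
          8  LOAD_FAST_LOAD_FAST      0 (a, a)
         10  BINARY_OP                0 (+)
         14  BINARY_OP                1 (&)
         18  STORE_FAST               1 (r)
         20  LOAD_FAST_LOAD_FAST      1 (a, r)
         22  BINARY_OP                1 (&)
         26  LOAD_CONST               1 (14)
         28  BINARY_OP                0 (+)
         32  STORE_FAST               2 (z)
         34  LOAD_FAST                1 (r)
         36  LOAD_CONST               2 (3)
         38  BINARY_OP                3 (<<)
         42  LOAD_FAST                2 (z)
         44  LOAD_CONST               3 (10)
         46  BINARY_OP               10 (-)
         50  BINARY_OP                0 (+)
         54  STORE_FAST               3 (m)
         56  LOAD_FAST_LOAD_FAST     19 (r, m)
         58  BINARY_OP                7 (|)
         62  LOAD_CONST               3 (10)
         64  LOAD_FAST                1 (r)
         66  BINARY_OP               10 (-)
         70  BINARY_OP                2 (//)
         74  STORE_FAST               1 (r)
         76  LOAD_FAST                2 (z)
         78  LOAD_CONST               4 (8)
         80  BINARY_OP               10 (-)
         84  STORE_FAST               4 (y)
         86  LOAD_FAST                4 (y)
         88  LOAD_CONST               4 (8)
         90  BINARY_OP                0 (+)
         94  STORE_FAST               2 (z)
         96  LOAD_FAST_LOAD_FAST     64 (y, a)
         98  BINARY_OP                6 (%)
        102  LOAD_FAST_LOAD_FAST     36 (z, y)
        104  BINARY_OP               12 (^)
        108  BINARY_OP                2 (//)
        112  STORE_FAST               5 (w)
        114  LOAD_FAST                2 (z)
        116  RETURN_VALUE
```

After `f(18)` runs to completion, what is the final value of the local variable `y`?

6

LOAD_FAST_LOAD_FAST a,a → push 18,18. Stack: [18, 18]
BINARY_OP + → 18 + 18 = 36. Stack: [36]
LOAD_FAST_LOAD_FAST a,a → push 18,18. Stack: [36, 18, 18]
BINARY_OP + → 18 + 18 = 36. Stack: [36, 36]
BINARY_OP & → 36 & 36 = 36. Stack: [36]
STORE_FAST r → r=36. Stack: []
LOAD_FAST_LOAD_FAST a,r → push 18,36. Stack: [18, 36]
BINARY_OP & → 18 & 36 = 0. Stack: [0]
LOAD_CONST → push 14. Stack: [0, 14]
BINARY_OP + → 0 + 14 = 14. Stack: [14]
STORE_FAST z → z=14. Stack: []
LOAD_FAST r → push 36. Stack: [36]
LOAD_CONST → push 3. Stack: [36, 3]
BINARY_OP << → 36 << 3 = 288. Stack: [288]
LOAD_FAST z → push 14. Stack: [288, 14]
LOAD_CONST → push 10. Stack: [288, 14, 10]
BINARY_OP - → 14 - 10 = 4. Stack: [288, 4]
BINARY_OP + → 288 + 4 = 292. Stack: [292]
STORE_FAST m → m=292. Stack: []
LOAD_FAST_LOAD_FAST r,m → push 36,292. Stack: [36, 292]
BINARY_OP | → 36 | 292 = 292. Stack: [292]
LOAD_CONST → push 10. Stack: [292, 10]
LOAD_FAST r → push 36. Stack: [292, 10, 36]
BINARY_OP - → 10 - 36 = -26. Stack: [292, -26]
BINARY_OP // → 292 // -26 = -12. Stack: [-12]
STORE_FAST r → r=-12. Stack: []
LOAD_FAST z → push 14. Stack: [14]
LOAD_CONST → push 8. Stack: [14, 8]
BINARY_OP - → 14 - 8 = 6. Stack: [6]
STORE_FAST y → y=6. Stack: []
LOAD_FAST y → push 6. Stack: [6]
LOAD_CONST → push 8. Stack: [6, 8]
BINARY_OP + → 6 + 8 = 14. Stack: [14]
STORE_FAST z → z=14. Stack: []
LOAD_FAST_LOAD_FAST y,a → push 6,18. Stack: [6, 18]
BINARY_OP % → 6 % 18 = 6. Stack: [6]
LOAD_FAST_LOAD_FAST z,y → push 14,6. Stack: [6, 14, 6]
BINARY_OP ^ → 14 ^ 6 = 8. Stack: [6, 8]
BINARY_OP // → 6 // 8 = 0. Stack: [0]
STORE_FAST w → w=0. Stack: []
LOAD_FAST z → push 14. Stack: [14]
RETURN_VALUE → return 14.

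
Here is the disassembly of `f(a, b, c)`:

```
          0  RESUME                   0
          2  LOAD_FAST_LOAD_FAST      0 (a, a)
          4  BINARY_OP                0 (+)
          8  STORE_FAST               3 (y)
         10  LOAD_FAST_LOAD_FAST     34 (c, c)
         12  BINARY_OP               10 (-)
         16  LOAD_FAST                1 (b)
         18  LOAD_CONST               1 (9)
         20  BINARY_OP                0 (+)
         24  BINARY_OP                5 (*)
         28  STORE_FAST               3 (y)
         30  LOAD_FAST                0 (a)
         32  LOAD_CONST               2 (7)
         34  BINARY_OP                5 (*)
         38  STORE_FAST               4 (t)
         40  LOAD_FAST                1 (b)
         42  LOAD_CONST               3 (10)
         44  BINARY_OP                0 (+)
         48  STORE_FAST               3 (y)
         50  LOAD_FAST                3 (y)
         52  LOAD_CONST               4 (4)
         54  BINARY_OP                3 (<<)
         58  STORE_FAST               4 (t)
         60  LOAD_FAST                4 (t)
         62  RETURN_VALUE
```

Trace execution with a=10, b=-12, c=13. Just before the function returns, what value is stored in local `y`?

LOAD_FAST_LOAD_FAST a,a → push 10,10. Stack: [10, 10]
BINARY_OP + → 10 + 10 = 20. Stack: [20]
STORE_FAST y → y=20. Stack: []
LOAD_FAST_LOAD_FAST c,c → push 13,13. Stack: [13, 13]
BINARY_OP - → 13 - 13 = 0. Stack: [0]
LOAD_FAST b → push -12. Stack: [0, -12]
LOAD_CONST → push 9. Stack: [0, -12, 9]
BINARY_OP + → -12 + 9 = -3. Stack: [0, -3]
BINARY_OP * → 0 * -3 = 0. Stack: [0]
STORE_FAST y → y=0. Stack: []
LOAD_FAST a → push 10. Stack: [10]
LOAD_CONST → push 7. Stack: [10, 7]
BINARY_OP * → 10 * 7 = 70. Stack: [70]
STORE_FAST t → t=70. Stack: []
LOAD_FAST b → push -12. Stack: [-12]
LOAD_CONST → push 10. Stack: [-12, 10]
BINARY_OP + → -12 + 10 = -2. Stack: [-2]
STORE_FAST y → y=-2. Stack: []
LOAD_FAST y → push -2. Stack: [-2]
LOAD_CONST → push 4. Stack: [-2, 4]
BINARY_OP << → -2 << 4 = -32. Stack: [-32]
STORE_FAST t → t=-32. Stack: []
LOAD_FAST t → push -32. Stack: [-32]
RETURN_VALUE → return -32.

-2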